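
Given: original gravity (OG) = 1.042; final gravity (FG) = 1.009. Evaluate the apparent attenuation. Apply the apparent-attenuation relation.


AA = (OG − FG)/(OG − 1) · 100
AA = (1.042 − 1.009)/(1.042 − 1) · 100

78.5714 %


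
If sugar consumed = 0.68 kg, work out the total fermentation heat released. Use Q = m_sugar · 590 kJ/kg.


Q = 0.68 · 590

401.2000 kJ


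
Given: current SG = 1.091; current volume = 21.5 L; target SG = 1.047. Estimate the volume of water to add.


V_water = V·((SG_curr − 1)/(SG_target − 1) − 1)
V_water = 21.5·((1.091 − 1)/(1.047 − 1) − 1)

20.1277 L


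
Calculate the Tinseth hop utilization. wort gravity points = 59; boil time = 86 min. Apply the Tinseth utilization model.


U = 1.65·0.000125^(GP/1000) · (1 − e^(−0.04·t))/4.15
bigness = 1.65·0.000125^(59/1000) = 0.9710
boil_factor = (1 − e^(−0.04·86))/4.15 = 0.2332
U = 0.9710 · 0.2332

0.2265


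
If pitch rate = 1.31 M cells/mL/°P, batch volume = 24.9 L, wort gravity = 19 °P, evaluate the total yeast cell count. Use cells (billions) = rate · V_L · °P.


cells = 1.31 · 24.9 · 19

619.7610 billion cells


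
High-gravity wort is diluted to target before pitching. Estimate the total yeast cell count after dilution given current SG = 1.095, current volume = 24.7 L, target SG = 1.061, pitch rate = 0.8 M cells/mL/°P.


V_w = V·((SG_c−1)/(SG_t−1)−1);  °P = 259 − 259/SG_t;  cells = rate·(V+V_w)·°P
V_w = 24.7·((1.095−1)/(1.061−1)−1) = 13.7672
V_final = 24.7 + 13.7672 = 38.4672
°P = 259 − 259/1.061 = 14.8907
cells = 0.8·38.4672·14.8907

458.2420 billion cells


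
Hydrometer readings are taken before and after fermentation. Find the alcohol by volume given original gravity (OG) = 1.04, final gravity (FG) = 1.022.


ABV = (OG − FG) · 131.25
ABV = (1.04 − 1.022) · 131.25

2.3625 % ABV


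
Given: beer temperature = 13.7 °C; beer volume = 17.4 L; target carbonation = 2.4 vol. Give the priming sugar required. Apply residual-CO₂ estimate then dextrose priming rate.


residual = 14.695·(0.01821 + 0.09011·e^(−0.04·T));  sugar = (target − residual)·4.0·V
residual = 14.695·(0.01821 + 0.09011·e^(−0.04·13.7)) = 1.0331
sugar = (2.4 − 1.0331)·4.0·17.4

95.1360 g


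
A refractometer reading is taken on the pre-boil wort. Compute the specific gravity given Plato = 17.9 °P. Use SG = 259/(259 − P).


SG = 259/(259 − 17.9)

1.0742


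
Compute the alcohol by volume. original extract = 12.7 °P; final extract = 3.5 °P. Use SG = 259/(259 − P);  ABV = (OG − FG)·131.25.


OG = 259/(259 − 12.7) = 1.0516
FG = 259/(259 − 3.5) = 1.0137
ABV = (1.0516 − 1.0137)·131.25

4.9697 % ABV


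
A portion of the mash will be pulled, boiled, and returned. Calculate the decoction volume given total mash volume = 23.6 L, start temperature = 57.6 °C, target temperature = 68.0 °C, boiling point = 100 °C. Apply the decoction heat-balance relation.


V_dec = V_total·(T_target − T_start)/(T_boil − T_start)
V_dec = 23.6·(68.0 − 57.6)/(100 − 57.6)

5.7887 L


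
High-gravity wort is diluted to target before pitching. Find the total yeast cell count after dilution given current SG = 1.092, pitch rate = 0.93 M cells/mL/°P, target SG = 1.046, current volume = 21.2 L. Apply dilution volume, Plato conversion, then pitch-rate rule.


V_w = V·((SG_c−1)/(SG_t−1)−1);  °P = 259 − 259/SG_t;  cells = rate·(V+V_w)·°P
V_w = 21.2·((1.092−1)/(1.046−1)−1) = 21.2000
V_final = 21.2 + 21.2000 = 42.4000
°P = 259 − 259/1.046 = 11.3901
cells = 0.93·42.4000·11.3901

449.1327 billion cells


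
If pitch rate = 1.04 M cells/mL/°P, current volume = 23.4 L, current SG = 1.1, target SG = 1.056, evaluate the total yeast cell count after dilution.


V_w = V·((SG_c−1)/(SG_t−1)−1);  °P = 259 − 259/SG_t;  cells = rate·(V+V_w)·°P
V_w = 23.4·((1.1−1)/(1.056−1)−1) = 18.3857
V_final = 23.4 + 18.3857 = 41.7857
°P = 259 − 259/1.056 = 13.7348
cells = 1.04·41.7857·13.7348

596.8773 billion cells


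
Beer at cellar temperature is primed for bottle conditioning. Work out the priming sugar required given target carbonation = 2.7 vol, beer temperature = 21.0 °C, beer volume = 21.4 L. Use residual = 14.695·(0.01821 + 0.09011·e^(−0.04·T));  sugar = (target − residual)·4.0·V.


residual = 14.695·(0.01821 + 0.09011·e^(−0.04·21.0)) = 0.8393
sugar = (2.7 − 0.8393)·4.0·21.4

159.2800 g


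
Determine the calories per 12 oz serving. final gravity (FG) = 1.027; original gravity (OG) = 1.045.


ABW = (OG−FG)·131.25·0.79/FG;  °P = 259 − 259/SG (for OG→OE and FG→AE);  RE = 0.1808·OE + 0.8192·AE;  Cal = (6.9·ABW + 4·(RE−0.1))·FG·3.55
ABW = (1.045 − 1.027)·131.25·0.79/1.027 = 1.8173
OE = 259 − 259/1.045 = 11.1531 °P
AE = 259 − 259/1.027 = 6.8092 °P
RE = 0.1808·11.1531 + 0.8192·6.8092 = 7.5945 °P
Cal = (6.9·1.8173 + 4·(7.5945−0.1))·1.027·3.55

155.0127 kcal


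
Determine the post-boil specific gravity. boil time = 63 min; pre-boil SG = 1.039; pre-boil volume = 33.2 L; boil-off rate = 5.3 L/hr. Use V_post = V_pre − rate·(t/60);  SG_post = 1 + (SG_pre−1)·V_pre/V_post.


V_post = 33.2 − 5.3·(63/60) = 27.6350
SG_post = 1 + (1.039 − 1)·33.2/27.6350

1.0469


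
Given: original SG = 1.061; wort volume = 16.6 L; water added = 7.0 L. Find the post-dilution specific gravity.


SG_new = 1 + (SG_old − 1)·V_old/(V_old + V_water)
pts = (1.061 − 1)·1000·16.6/(16.6 + 7.0) = 42.9068
SG_new = 1 + 42.9068/1000

1.0429


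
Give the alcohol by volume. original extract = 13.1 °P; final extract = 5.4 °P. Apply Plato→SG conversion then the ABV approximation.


SG = 259/(259 − P);  ABV = (OG − FG)·131.25
OG = 259/(259 − 13.1) = 1.0533
FG = 259/(259 − 5.4) = 1.0213
ABV = (1.0533 − 1.0213)·131.25

4.1974 % ABV


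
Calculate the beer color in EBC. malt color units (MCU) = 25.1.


SRM = 1.4922·MCU^0.6859;  EBC = SRM·1.97
SRM = 1.4922·25.1^0.6859 = 13.6102
EBC = 13.6102·1.97

26.8120 EBC


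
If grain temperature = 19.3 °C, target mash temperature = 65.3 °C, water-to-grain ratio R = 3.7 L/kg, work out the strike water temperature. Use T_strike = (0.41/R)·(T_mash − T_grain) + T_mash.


T_strike = (0.41/3.7)·(65.3 − 19.3) + 65.3

70.3973 °C


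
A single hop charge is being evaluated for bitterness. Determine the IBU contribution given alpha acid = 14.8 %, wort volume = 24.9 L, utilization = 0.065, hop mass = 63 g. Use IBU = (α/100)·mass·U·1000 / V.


IBU = (14.8/100)·63·0.065·1000 / 24.9

24.3398 IBU


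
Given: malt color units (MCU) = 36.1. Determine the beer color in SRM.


SRM = 1.4922 · MCU^0.6859
SRM = 1.4922 · 36.1^0.6859

17.4631 SRM


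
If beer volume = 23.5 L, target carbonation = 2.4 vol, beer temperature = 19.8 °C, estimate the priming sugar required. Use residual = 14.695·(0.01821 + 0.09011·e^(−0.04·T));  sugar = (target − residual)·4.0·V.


residual = 14.695·(0.01821 + 0.09011·e^(−0.04·19.8)) = 0.8674
sugar = (2.4 − 0.8674)·4.0·23.5

144.0680 g


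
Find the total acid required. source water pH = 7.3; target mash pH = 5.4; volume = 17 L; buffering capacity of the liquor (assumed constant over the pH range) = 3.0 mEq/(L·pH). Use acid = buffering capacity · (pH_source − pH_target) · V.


acid = 3.0 · (7.3 − 5.4) · 17

96.9000 mEq


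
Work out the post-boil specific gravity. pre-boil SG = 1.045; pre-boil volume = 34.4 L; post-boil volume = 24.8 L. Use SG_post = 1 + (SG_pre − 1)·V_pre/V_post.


pts_pre = (1.045 − 1)·1000 = 45.0000
pts_post = 45.0000·34.4/24.8 = 62.4194
SG_post = 1 + 62.4194/1000

1.0624


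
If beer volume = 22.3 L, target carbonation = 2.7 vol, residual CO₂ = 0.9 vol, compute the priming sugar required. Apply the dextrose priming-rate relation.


sugar = (target − residual)·4.0·V
sugar = (2.7 − 0.9)·4.0·22.3

160.5600 g


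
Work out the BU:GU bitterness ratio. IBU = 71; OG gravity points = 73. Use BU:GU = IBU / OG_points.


BU:GU = 71 / 73

0.9726


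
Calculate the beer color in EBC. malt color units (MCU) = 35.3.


SRM = 1.4922·MCU^0.6859;  EBC = SRM·1.97
SRM = 1.4922·35.3^0.6859 = 17.1967
EBC = 17.1967·1.97

33.8775 EBC


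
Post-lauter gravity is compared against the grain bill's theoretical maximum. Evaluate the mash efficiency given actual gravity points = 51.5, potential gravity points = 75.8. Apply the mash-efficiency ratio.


efficiency = actual / potential × 100
efficiency = 51.5 / 75.8 × 100

67.9420 %


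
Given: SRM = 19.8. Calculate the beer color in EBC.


EBC = SRM · 1.97
EBC = 19.8 · 1.97

39.0060 EBC


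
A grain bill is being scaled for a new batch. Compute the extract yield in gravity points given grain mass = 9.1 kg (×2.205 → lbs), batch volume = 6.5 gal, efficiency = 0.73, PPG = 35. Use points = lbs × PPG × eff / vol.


lbs = 9.1 × 2.205 = 20.0655
points = 20.0655 × 35 × 0.73 / 6.5

78.8728 points


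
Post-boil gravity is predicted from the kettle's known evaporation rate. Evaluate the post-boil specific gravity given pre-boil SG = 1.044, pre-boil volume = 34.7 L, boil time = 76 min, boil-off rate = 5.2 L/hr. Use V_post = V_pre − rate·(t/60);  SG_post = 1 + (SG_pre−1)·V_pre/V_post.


V_post = 34.7 − 5.2·(76/60) = 28.1133
SG_post = 1 + (1.044 − 1)·34.7/28.1133

1.0543


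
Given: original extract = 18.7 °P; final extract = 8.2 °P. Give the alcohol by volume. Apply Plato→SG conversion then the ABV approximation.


SG = 259/(259 − P);  ABV = (OG − FG)·131.25
OG = 259/(259 − 18.7) = 1.0778
FG = 259/(259 − 8.2) = 1.0327
ABV = (1.0778 − 1.0327)·131.25

5.9225 % ABV


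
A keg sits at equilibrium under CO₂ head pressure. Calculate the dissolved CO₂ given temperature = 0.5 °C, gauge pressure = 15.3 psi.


vols = (P + 14.695)·(0.01821 + 0.09011·e^(−0.04·T))
vols = (15.3 + 14.695)·(0.01821 + 0.09011·e^(−0.04·0.5))

3.1955 volumes


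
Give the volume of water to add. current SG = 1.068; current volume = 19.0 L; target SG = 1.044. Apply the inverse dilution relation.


V_water = V·((SG_curr − 1)/(SG_target − 1) − 1)
V_water = 19.0·((1.068 − 1)/(1.044 − 1) − 1)

10.3636 L


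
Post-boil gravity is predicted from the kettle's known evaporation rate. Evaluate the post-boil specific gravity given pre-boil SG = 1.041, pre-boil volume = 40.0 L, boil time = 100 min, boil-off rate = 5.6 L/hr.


V_post = V_pre − rate·(t/60);  SG_post = 1 + (SG_pre−1)·V_pre/V_post
V_post = 40.0 − 5.6·(100/60) = 30.6667
SG_post = 1 + (1.041 − 1)·40.0/30.6667

1.0535


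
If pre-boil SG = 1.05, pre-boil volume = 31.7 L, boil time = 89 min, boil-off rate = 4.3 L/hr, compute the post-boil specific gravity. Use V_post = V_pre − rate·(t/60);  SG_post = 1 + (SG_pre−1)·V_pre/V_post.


V_post = 31.7 − 4.3·(89/60) = 25.3217
SG_post = 1 + (1.05 − 1)·31.7/25.3217

1.0626


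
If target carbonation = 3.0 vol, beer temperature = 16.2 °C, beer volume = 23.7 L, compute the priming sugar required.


residual = 14.695·(0.01821 + 0.09011·e^(−0.04·T));  sugar = (target − residual)·4.0·V
residual = 14.695·(0.01821 + 0.09011·e^(−0.04·16.2)) = 0.9603
sugar = (3.0 − 0.9603)·4.0·23.7

193.3678 g


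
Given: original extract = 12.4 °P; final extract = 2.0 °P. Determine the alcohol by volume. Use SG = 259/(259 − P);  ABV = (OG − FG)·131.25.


OG = 259/(259 − 12.4) = 1.0503
FG = 259/(259 − 2.0) = 1.0078
ABV = (1.0503 − 1.0078)·131.25

5.5784 % ABV


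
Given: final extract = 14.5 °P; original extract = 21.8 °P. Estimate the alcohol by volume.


SG = 259/(259 − P);  ABV = (OG − FG)·131.25
OG = 259/(259 − 21.8) = 1.0919
FG = 259/(259 − 14.5) = 1.0593
ABV = (1.0919 − 1.0593)·131.25

4.2789 % ABV


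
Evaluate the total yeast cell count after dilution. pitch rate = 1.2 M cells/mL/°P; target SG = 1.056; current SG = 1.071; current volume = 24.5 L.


V_w = V·((SG_c−1)/(SG_t−1)−1);  °P = 259 − 259/SG_t;  cells = rate·(V+V_w)·°P
V_w = 24.5·((1.071−1)/(1.056−1)−1) = 6.5625
V_final = 24.5 + 6.5625 = 31.0625
°P = 259 − 259/1.056 = 13.7348
cells = 1.2·31.0625·13.7348

511.9665 billion cells


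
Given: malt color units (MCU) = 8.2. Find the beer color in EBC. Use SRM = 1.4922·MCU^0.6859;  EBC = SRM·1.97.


SRM = 1.4922·8.2^0.6859 = 6.3185
EBC = 6.3185·1.97

12.4474 EBC


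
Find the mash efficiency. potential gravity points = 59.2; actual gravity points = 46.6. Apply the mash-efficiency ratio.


efficiency = actual / potential × 100
efficiency = 46.6 / 59.2 × 100

78.7162 %


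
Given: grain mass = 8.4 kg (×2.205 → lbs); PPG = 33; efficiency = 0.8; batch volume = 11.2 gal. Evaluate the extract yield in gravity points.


points = lbs × PPG × eff / vol
lbs = 8.4 × 2.205 = 18.5220
points = 18.5220 × 33 × 0.8 / 11.2

43.6590 points


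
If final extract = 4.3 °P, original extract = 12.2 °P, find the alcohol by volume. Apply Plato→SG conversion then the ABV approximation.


SG = 259/(259 − P);  ABV = (OG − FG)·131.25
OG = 259/(259 − 12.2) = 1.0494
FG = 259/(259 − 4.3) = 1.0169
ABV = (1.0494 − 1.0169)·131.25

4.2722 % ABV


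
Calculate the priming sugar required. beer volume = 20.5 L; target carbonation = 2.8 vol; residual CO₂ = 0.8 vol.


sugar = (target − residual)·4.0·V
sugar = (2.8 − 0.8)·4.0·20.5

164.0000 g


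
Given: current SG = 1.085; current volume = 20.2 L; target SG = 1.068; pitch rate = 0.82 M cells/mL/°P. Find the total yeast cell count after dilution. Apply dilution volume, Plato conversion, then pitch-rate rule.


V_w = V·((SG_c−1)/(SG_t−1)−1);  °P = 259 − 259/SG_t;  cells = rate·(V+V_w)·°P
V_w = 20.2·((1.085−1)/(1.068−1)−1) = 5.0500
V_final = 20.2 + 5.0500 = 25.2500
°P = 259 − 259/1.068 = 16.4906
cells = 0.82·25.2500·16.4906

341.4386 billion cells


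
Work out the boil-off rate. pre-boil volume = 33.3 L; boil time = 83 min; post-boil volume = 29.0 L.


rate = (V_pre − V_post) / (t_min/60)
rate = (33.3 − 29.0) / (83/60)

3.1084 L/hr


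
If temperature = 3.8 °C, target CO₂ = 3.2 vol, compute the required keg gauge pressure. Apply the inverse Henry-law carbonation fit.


psi = vols/(0.01821 + 0.09011·e^(−0.04·T)) − 14.695
psi = 3.2/(0.01821 + 0.09011·e^(−0.04·3.8)) − 14.695

18.7731 psi


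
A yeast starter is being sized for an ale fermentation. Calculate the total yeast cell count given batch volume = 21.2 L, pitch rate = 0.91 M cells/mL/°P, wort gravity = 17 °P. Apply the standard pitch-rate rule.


cells (billions) = rate · V_L · °P
cells = 0.91 · 21.2 · 17

327.9640 billion cells


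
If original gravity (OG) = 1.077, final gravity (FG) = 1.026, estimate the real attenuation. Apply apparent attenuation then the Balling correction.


AA = (OG−FG)/(OG−1)·100;  RA = AA·0.8192
AA = (1.077 − 1.026)/(1.077 − 1)·100 = 66.2338
RA = 66.2338·0.8192

54.2587 %


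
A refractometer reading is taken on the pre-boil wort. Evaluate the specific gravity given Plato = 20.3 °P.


SG = 259/(259 − P)
SG = 259/(259 − 20.3)

1.0850


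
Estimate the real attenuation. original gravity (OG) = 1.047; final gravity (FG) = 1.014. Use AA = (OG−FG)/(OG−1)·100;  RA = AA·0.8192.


AA = (1.047 − 1.014)/(1.047 − 1)·100 = 70.2128
RA = 70.2128·0.8192

57.5183 %


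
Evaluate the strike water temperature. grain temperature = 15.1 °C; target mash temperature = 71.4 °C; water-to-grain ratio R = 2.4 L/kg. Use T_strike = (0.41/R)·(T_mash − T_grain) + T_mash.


T_strike = (0.41/2.4)·(71.4 − 15.1) + 71.4

81.0179 °C


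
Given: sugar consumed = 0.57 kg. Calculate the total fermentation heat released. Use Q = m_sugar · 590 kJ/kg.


Q = 0.57 · 590

336.3000 kJ


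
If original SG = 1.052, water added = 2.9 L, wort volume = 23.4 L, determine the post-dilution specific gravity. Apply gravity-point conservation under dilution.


SG_new = 1 + (SG_old − 1)·V_old/(V_old + V_water)
pts = (1.052 − 1)·1000·23.4/(23.4 + 2.9) = 46.2662
SG_new = 1 + 46.2662/1000

1.0463


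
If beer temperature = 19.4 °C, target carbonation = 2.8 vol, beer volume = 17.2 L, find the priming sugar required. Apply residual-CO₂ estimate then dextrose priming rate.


residual = 14.695·(0.01821 + 0.09011·e^(−0.04·T));  sugar = (target − residual)·4.0·V
residual = 14.695·(0.01821 + 0.09011·e^(−0.04·19.4)) = 0.8770
sugar = (2.8 − 0.8770)·4.0·17.2

132.3000 g


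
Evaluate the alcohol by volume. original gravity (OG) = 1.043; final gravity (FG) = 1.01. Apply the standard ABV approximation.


ABV = (OG − FG) · 131.25
ABV = (1.043 − 1.01) · 131.25

4.3312 % ABV


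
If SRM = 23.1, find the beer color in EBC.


EBC = SRM · 1.97
EBC = 23.1 · 1.97

45.5070 EBC


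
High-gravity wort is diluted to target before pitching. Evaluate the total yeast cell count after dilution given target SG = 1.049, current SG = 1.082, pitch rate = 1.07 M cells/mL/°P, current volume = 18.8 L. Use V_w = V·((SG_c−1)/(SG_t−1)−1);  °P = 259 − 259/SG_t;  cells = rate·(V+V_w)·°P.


V_w = 18.8·((1.082−1)/(1.049−1)−1) = 12.6612
V_final = 18.8 + 12.6612 = 31.4612
°P = 259 − 259/1.049 = 12.0982
cells = 1.07·31.4612·12.0982

407.2675 billion cells


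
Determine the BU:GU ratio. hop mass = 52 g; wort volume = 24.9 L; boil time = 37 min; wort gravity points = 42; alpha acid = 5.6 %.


U = 1.65·0.000125^(GP/1000)·(1−e^(−0.04t))/4.15;  IBU = (α/100)·m·U·1000/V;  BU:GU = IBU/GP
U = 1.65·0.000125^(42/1000)·(1−e^(−0.04·37))/4.15 = 0.2105
IBU = (5.6/100)·52·0.2105·1000/24.9 = 24.6218
BU:GU = 24.6218/42

0.5862


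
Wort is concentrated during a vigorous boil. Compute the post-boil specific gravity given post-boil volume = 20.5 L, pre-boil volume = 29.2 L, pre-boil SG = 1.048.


SG_post = 1 + (SG_pre − 1)·V_pre/V_post
pts_pre = (1.048 − 1)·1000 = 48.0000
pts_post = 48.0000·29.2/20.5 = 68.3707
SG_post = 1 + 68.3707/1000

1.0684


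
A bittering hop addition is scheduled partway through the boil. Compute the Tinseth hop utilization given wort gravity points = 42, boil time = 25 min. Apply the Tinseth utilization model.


U = 1.65·0.000125^(GP/1000) · (1 − e^(−0.04·t))/4.15
bigness = 1.65·0.000125^(42/1000) = 1.1312
boil_factor = (1 − e^(−0.04·25))/4.15 = 0.1523
U = 1.1312 · 0.1523

0.1723


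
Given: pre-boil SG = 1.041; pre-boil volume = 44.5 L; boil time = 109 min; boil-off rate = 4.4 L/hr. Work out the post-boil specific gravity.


V_post = V_pre − rate·(t/60);  SG_post = 1 + (SG_pre−1)·V_pre/V_post
V_post = 44.5 − 4.4·(109/60) = 36.5067
SG_post = 1 + (1.041 − 1)·44.5/36.5067

1.0500


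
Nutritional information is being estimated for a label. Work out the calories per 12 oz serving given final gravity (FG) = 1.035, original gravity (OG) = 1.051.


ABW = (OG−FG)·131.25·0.79/FG;  °P = 259 − 259/SG (for OG→OE and FG→AE);  RE = 0.1808·OE + 0.8192·AE;  Cal = (6.9·ABW + 4·(RE−0.1))·FG·3.55
ABW = (1.051 − 1.035)·131.25·0.79/1.035 = 1.6029
OE = 259 − 259/1.051 = 12.5680 °P
AE = 259 − 259/1.035 = 8.7585 °P
RE = 0.1808·12.5680 + 0.8192·8.7585 = 9.4472 °P
Cal = (6.9·1.6029 + 4·(9.4472−0.1))·1.035·3.55

178.0134 kcal


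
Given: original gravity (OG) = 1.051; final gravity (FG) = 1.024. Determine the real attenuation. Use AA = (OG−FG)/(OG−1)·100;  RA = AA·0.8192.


AA = (1.051 − 1.024)/(1.051 − 1)·100 = 52.9412
RA = 52.9412·0.8192

43.3694 %


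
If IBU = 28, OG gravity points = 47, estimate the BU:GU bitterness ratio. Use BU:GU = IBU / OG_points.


BU:GU = 28 / 47

0.5957


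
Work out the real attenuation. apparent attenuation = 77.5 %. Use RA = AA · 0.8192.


RA = 77.5 · 0.8192

63.4880 %


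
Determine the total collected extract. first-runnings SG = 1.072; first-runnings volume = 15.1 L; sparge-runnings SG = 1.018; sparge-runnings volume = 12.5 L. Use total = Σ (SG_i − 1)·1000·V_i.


first = (1.072 − 1)·1000·15.1 = 1087.2000
sparge = (1.018 − 1)·1000·12.5 = 225.0000
total = 1087.2000 + 225.0000

1312.2000 gravity·L


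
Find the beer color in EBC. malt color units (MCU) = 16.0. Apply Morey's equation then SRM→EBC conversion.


SRM = 1.4922·MCU^0.6859;  EBC = SRM·1.97
SRM = 1.4922·16.0^0.6859 = 9.9939
EBC = 9.9939·1.97

19.6879 EBC


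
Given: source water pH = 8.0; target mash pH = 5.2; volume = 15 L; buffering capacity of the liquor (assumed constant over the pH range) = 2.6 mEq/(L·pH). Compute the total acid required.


acid = buffering capacity · (pH_source − pH_target) · V
acid = 2.6 · (8.0 − 5.2) · 15

109.2000 mEq


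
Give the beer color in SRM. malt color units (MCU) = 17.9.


SRM = 1.4922 · MCU^0.6859
SRM = 1.4922 · 17.9^0.6859

10.7934 SRM


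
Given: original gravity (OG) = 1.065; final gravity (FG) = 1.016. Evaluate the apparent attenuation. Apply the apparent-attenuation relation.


AA = (OG − FG)/(OG − 1) · 100
AA = (1.065 − 1.016)/(1.065 − 1) · 100

75.3846 %


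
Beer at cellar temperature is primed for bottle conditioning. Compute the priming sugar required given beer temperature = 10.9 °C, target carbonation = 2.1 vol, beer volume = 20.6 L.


residual = 14.695·(0.01821 + 0.09011·e^(−0.04·T));  sugar = (target − residual)·4.0·V
residual = 14.695·(0.01821 + 0.09011·e^(−0.04·10.9)) = 1.1238
sugar = (2.1 − 1.1238)·4.0·20.6

80.4368 g


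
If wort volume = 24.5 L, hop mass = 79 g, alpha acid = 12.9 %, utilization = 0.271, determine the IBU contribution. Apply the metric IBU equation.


IBU = (α/100)·mass·U·1000 / V
IBU = (12.9/100)·79·0.271·1000 / 24.5

112.7249 IBU


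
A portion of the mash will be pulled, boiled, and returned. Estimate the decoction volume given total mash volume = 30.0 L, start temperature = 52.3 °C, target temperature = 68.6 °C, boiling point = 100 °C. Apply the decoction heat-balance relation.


V_dec = V_total·(T_target − T_start)/(T_boil − T_start)
V_dec = 30.0·(68.6 − 52.3)/(100 − 52.3)

10.2516 L


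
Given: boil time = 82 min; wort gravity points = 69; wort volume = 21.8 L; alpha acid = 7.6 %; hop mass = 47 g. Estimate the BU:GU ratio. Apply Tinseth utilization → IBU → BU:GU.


U = 1.65·0.000125^(GP/1000)·(1−e^(−0.04t))/4.15;  IBU = (α/100)·m·U·1000/V;  BU:GU = IBU/GP
U = 1.65·0.000125^(69/1000)·(1−e^(−0.04·82))/4.15 = 0.2058
IBU = (7.6/100)·47·0.2058·1000/21.8 = 33.7226
BU:GU = 33.7226/69

0.4887


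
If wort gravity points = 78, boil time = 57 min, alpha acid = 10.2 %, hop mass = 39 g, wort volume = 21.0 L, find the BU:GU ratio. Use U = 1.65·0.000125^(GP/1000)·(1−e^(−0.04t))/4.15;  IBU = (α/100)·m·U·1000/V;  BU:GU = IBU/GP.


U = 1.65·0.000125^(78/1000)·(1−e^(−0.04·57))/4.15 = 0.1771
IBU = (10.2/100)·39·0.1771·1000/21.0 = 33.5412
BU:GU = 33.5412/78

0.4300


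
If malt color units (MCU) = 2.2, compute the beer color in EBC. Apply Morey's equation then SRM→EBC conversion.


SRM = 1.4922·MCU^0.6859;  EBC = SRM·1.97
SRM = 1.4922·2.2^0.6859 = 2.5627
EBC = 2.5627·1.97

5.0485 EBC


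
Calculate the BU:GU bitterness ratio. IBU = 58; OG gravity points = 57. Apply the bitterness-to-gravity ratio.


BU:GU = IBU / OG_points
BU:GU = 58 / 57

1.0175


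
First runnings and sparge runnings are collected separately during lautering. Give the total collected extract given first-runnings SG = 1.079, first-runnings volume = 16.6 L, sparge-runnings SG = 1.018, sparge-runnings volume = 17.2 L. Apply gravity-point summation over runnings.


total = Σ (SG_i − 1)·1000·V_i
first = (1.079 − 1)·1000·16.6 = 1311.4000
sparge = (1.018 − 1)·1000·17.2 = 309.6000
total = 1311.4000 + 309.6000

1621.0000 gravity·L


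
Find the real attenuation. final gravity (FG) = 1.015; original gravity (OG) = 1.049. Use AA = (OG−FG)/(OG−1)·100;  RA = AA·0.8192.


AA = (1.049 − 1.015)/(1.049 − 1)·100 = 69.3878
RA = 69.3878·0.8192

56.8424 %


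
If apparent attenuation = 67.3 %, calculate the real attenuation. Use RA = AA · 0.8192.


RA = 67.3 · 0.8192

55.1322 %


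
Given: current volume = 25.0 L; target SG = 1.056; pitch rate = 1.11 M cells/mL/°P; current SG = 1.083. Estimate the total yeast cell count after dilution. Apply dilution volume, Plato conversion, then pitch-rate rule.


V_w = V·((SG_c−1)/(SG_t−1)−1);  °P = 259 − 259/SG_t;  cells = rate·(V+V_w)·°P
V_w = 25.0·((1.083−1)/(1.056−1)−1) = 12.0536
V_final = 25.0 + 12.0536 = 37.0536
°P = 259 − 259/1.056 = 13.7348
cells = 1.11·37.0536·13.7348

564.9070 billion cells


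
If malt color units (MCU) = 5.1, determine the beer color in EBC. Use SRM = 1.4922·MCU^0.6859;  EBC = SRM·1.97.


SRM = 1.4922·5.1^0.6859 = 4.5619
EBC = 4.5619·1.97

8.9870 EBC


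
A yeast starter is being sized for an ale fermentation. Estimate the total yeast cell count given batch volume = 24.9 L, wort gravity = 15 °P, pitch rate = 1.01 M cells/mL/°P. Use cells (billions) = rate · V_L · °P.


cells = 1.01 · 24.9 · 15

377.2350 billion cells


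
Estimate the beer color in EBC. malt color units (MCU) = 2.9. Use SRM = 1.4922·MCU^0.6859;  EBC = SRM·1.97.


SRM = 1.4922·2.9^0.6859 = 3.0973
EBC = 3.0973·1.97

6.1017 EBC


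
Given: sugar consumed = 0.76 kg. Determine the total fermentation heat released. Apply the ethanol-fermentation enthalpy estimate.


Q = m_sugar · 590 kJ/kg
Q = 0.76 · 590

448.4000 kJ


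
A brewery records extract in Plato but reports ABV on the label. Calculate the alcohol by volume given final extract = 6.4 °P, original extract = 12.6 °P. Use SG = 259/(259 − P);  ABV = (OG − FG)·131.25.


OG = 259/(259 − 12.6) = 1.0511
FG = 259/(259 − 6.4) = 1.0253
ABV = (1.0511 − 1.0253)·131.25

3.3862 % ABV


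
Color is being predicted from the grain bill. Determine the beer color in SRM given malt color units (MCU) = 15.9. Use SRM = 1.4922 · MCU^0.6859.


SRM = 1.4922 · 15.9^0.6859

9.9510 SRM


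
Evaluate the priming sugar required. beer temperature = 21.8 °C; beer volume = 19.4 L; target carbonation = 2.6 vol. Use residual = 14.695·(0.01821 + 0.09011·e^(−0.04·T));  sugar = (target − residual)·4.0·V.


residual = 14.695·(0.01821 + 0.09011·e^(−0.04·21.8)) = 0.8212
sugar = (2.6 − 0.8212)·4.0·19.4

138.0311 g


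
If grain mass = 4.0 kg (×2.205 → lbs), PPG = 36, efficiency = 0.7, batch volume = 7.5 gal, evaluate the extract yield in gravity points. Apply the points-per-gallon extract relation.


points = lbs × PPG × eff / vol
lbs = 4.0 × 2.205 = 8.8200
points = 8.8200 × 36 × 0.7 / 7.5

29.6352 points


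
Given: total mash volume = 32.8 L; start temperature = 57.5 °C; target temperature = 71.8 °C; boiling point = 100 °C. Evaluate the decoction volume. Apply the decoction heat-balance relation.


V_dec = V_total·(T_target − T_start)/(T_boil − T_start)
V_dec = 32.8·(71.8 − 57.5)/(100 − 57.5)

11.0362 L


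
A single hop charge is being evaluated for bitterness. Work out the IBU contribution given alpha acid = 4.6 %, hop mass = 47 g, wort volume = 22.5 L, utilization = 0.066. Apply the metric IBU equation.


IBU = (α/100)·mass·U·1000 / V
IBU = (4.6/100)·47·0.066·1000 / 22.5

6.3419 IBU


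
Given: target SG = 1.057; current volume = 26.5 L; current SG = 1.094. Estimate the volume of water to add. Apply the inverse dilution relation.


V_water = V·((SG_curr − 1)/(SG_target − 1) − 1)
V_water = 26.5·((1.094 − 1)/(1.057 − 1) − 1)

17.2018 L


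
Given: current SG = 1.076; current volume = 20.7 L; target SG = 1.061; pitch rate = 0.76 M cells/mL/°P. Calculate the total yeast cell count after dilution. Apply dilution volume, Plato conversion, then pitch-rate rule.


V_w = V·((SG_c−1)/(SG_t−1)−1);  °P = 259 − 259/SG_t;  cells = rate·(V+V_w)·°P
V_w = 20.7·((1.076−1)/(1.061−1)−1) = 5.0902
V_final = 20.7 + 5.0902 = 25.7902
°P = 259 − 259/1.061 = 14.8907
cells = 0.76·25.7902·14.8907

291.8649 billion cells


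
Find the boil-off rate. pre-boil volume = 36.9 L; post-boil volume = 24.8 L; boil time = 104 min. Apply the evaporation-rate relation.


rate = (V_pre − V_post) / (t_min/60)
rate = (36.9 − 24.8) / (104/60)

6.9808 L/hr


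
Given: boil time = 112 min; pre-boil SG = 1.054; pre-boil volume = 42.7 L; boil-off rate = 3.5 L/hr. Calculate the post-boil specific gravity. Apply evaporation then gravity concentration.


V_post = V_pre − rate·(t/60);  SG_post = 1 + (SG_pre−1)·V_pre/V_post
V_post = 42.7 − 3.5·(112/60) = 36.1667
SG_post = 1 + (1.054 − 1)·42.7/36.1667

1.0638


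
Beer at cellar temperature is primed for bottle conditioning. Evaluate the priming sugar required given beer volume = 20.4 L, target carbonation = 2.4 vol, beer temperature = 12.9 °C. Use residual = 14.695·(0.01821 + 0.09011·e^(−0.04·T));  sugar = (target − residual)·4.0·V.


residual = 14.695·(0.01821 + 0.09011·e^(−0.04·12.9)) = 1.0580
sugar = (2.4 − 1.0580)·4.0·20.4

109.5076 g


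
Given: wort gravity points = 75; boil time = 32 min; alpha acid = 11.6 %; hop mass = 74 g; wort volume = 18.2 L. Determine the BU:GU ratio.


U = 1.65·0.000125^(GP/1000)·(1−e^(−0.04t))/4.15;  IBU = (α/100)·m·U·1000/V;  BU:GU = IBU/GP
U = 1.65·0.000125^(75/1000)·(1−e^(−0.04·32))/4.15 = 0.1463
IBU = (11.6/100)·74·0.1463·1000/18.2 = 68.9981
BU:GU = 68.9981/75

0.9200


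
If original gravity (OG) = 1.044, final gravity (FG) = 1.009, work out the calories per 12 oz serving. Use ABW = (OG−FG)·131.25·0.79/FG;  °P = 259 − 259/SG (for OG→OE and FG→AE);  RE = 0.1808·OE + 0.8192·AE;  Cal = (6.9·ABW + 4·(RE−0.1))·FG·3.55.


ABW = (1.044 − 1.009)·131.25·0.79/1.009 = 3.5967
OE = 259 − 259/1.044 = 10.9157 °P
AE = 259 − 259/1.009 = 2.3102 °P
RE = 0.1808·10.9157 + 0.8192·2.3102 = 3.8661 °P
Cal = (6.9·3.5967 + 4·(3.8661−0.1))·1.009·3.55

142.8536 kcal


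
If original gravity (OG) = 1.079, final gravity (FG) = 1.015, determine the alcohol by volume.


ABV = (OG − FG) · 131.25
ABV = (1.079 − 1.015) · 131.25

8.4000 % ABV


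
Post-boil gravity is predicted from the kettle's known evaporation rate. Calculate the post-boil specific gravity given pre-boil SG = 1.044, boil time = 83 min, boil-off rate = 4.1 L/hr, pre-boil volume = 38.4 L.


V_post = V_pre − rate·(t/60);  SG_post = 1 + (SG_pre−1)·V_pre/V_post
V_post = 38.4 − 4.1·(83/60) = 32.7283
SG_post = 1 + (1.044 − 1)·38.4/32.7283

1.0516


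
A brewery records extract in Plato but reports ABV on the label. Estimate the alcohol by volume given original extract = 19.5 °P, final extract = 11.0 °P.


SG = 259/(259 − P);  ABV = (OG − FG)·131.25
OG = 259/(259 − 19.5) = 1.0814
FG = 259/(259 − 11.0) = 1.0444
ABV = (1.0814 − 1.0444)·131.25

4.8648 % ABV


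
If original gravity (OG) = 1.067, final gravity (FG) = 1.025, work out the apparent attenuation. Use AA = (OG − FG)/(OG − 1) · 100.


AA = (1.067 − 1.025)/(1.067 − 1) · 100

62.6866 %


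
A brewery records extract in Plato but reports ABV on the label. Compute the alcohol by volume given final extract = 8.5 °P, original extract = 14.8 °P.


SG = 259/(259 − P);  ABV = (OG − FG)·131.25
OG = 259/(259 − 14.8) = 1.0606
FG = 259/(259 − 8.5) = 1.0339
ABV = (1.0606 − 1.0339)·131.25

3.5010 % ABV


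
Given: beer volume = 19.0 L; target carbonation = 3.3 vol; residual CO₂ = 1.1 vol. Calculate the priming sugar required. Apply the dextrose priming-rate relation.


sugar = (target − residual)·4.0·V
sugar = (3.3 − 1.1)·4.0·19.0

167.2000 g


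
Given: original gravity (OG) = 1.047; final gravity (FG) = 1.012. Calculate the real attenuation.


AA = (OG−FG)/(OG−1)·100;  RA = AA·0.8192
AA = (1.047 − 1.012)/(1.047 − 1)·100 = 74.4681
RA = 74.4681·0.8192

61.0043 %


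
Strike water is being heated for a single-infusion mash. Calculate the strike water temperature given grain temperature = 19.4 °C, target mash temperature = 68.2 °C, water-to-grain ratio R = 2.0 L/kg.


T_strike = (0.41/R)·(T_mash − T_grain) + T_mash
T_strike = (0.41/2.0)·(68.2 − 19.4) + 68.2

78.2040 °C


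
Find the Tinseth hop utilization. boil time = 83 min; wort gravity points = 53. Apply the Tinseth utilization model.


U = 1.65·0.000125^(GP/1000) · (1 − e^(−0.04·t))/4.15
bigness = 1.65·0.000125^(53/1000) = 1.0248
boil_factor = (1 − e^(−0.04·83))/4.15 = 0.2323
U = 1.0248 · 0.2323

0.2380


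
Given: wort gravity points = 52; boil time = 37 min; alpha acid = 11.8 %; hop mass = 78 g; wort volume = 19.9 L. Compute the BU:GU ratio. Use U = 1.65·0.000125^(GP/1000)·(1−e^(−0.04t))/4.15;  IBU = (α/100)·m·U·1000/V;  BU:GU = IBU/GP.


U = 1.65·0.000125^(52/1000)·(1−e^(−0.04·37))/4.15 = 0.1924
IBU = (11.8/100)·78·0.1924·1000/19.9 = 89.0061
BU:GU = 89.0061/52

1.7117


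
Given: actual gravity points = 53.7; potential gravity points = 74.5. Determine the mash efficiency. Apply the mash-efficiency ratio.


efficiency = actual / potential × 100
efficiency = 53.7 / 74.5 × 100

72.0805 %


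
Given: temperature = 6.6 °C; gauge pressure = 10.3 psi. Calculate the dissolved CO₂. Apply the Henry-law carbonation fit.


vols = (P + 14.695)·(0.01821 + 0.09011·e^(−0.04·T))
vols = (10.3 + 14.695)·(0.01821 + 0.09011·e^(−0.04·6.6))

2.1849 volumes


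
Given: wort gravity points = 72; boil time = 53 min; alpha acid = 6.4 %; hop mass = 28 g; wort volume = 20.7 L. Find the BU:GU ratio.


U = 1.65·0.000125^(GP/1000)·(1−e^(−0.04t))/4.15;  IBU = (α/100)·m·U·1000/V;  BU:GU = IBU/GP
U = 1.65·0.000125^(72/1000)·(1−e^(−0.04·53))/4.15 = 0.1832
IBU = (6.4/100)·28·0.1832·1000/20.7 = 15.8580
BU:GU = 15.8580/72

0.2202


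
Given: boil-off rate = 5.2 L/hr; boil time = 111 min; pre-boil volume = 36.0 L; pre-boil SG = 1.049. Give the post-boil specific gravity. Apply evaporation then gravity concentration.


V_post = V_pre − rate·(t/60);  SG_post = 1 + (SG_pre−1)·V_pre/V_post
V_post = 36.0 − 5.2·(111/60) = 26.3800
SG_post = 1 + (1.049 − 1)·36.0/26.3800

1.0669


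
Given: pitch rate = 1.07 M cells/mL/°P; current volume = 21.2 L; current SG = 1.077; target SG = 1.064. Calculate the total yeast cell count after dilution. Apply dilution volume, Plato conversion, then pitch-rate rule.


V_w = V·((SG_c−1)/(SG_t−1)−1);  °P = 259 − 259/SG_t;  cells = rate·(V+V_w)·°P
V_w = 21.2·((1.077−1)/(1.064−1)−1) = 4.3062
V_final = 21.2 + 4.3062 = 25.5062
°P = 259 − 259/1.064 = 15.5789
cells = 1.07·25.5062·15.5789

425.1758 billion cells


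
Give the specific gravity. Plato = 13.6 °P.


SG = 259/(259 − P)
SG = 259/(259 − 13.6)

1.0554


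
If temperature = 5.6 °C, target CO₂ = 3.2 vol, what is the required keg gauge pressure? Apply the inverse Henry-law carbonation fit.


psi = vols/(0.01821 + 0.09011·e^(−0.04·T)) − 14.695
psi = 3.2/(0.01821 + 0.09011·e^(−0.04·5.6)) − 14.695

20.7675 psi


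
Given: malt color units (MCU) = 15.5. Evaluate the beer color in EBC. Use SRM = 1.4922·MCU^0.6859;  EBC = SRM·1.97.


SRM = 1.4922·15.5^0.6859 = 9.7786
EBC = 9.7786·1.97

19.2638 EBC


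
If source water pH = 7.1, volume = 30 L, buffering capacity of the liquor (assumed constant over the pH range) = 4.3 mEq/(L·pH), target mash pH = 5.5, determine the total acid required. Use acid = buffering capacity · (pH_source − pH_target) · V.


acid = 4.3 · (7.1 − 5.5) · 30

206.4000 mEq


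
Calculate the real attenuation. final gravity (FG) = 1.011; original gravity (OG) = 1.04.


AA = (OG−FG)/(OG−1)·100;  RA = AA·0.8192
AA = (1.04 − 1.011)/(1.04 − 1)·100 = 72.5000
RA = 72.5000·0.8192

59.3920 %


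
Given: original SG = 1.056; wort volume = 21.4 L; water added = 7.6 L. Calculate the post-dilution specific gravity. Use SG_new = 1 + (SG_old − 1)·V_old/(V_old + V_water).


pts = (1.056 − 1)·1000·21.4/(21.4 + 7.6) = 41.3241
SG_new = 1 + 41.3241/1000

1.0413


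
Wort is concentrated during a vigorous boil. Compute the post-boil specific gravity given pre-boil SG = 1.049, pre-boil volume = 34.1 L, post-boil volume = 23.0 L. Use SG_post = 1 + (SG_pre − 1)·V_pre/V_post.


pts_pre = (1.049 − 1)·1000 = 49.0000
pts_post = 49.0000·34.1/23.0 = 72.6478
SG_post = 1 + 72.6478/1000

1.0726


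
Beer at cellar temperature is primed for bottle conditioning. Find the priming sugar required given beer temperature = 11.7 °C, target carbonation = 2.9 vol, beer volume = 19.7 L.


residual = 14.695·(0.01821 + 0.09011·e^(−0.04·T));  sugar = (target − residual)·4.0·V
residual = 14.695·(0.01821 + 0.09011·e^(−0.04·11.7)) = 1.0969
sugar = (2.9 − 1.0969)·4.0·19.7

142.0874 g


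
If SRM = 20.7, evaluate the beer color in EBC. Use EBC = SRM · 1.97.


EBC = 20.7 · 1.97

40.7790 EBC


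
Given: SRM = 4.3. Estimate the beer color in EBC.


EBC = SRM · 1.97
EBC = 4.3 · 1.97

8.4710 EBC


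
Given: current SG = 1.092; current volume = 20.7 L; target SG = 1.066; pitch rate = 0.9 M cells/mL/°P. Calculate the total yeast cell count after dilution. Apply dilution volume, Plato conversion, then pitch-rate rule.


V_w = V·((SG_c−1)/(SG_t−1)−1);  °P = 259 − 259/SG_t;  cells = rate·(V+V_w)·°P
V_w = 20.7·((1.092−1)/(1.066−1)−1) = 8.1545
V_final = 20.7 + 8.1545 = 28.8545
°P = 259 − 259/1.066 = 16.0356
cells = 0.9·28.8545·16.0356

416.4312 billion cells


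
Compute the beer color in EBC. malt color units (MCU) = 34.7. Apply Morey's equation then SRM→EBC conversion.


SRM = 1.4922·MCU^0.6859;  EBC = SRM·1.97
SRM = 1.4922·34.7^0.6859 = 16.9957
EBC = 16.9957·1.97

33.4815 EBC


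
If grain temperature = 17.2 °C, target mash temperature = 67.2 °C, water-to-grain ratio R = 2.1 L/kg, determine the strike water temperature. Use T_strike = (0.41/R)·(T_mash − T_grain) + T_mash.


T_strike = (0.41/2.1)·(67.2 − 17.2) + 67.2

76.9619 °C


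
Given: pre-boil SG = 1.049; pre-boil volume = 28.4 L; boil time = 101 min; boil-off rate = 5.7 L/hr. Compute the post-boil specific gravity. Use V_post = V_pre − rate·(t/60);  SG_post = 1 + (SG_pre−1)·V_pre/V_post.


V_post = 28.4 − 5.7·(101/60) = 18.8050
SG_post = 1 + (1.049 − 1)·28.4/18.8050

1.0740


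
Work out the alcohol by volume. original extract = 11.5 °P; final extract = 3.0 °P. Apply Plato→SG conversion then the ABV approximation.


SG = 259/(259 − P);  ABV = (OG − FG)·131.25
OG = 259/(259 − 11.5) = 1.0465
FG = 259/(259 − 3.0) = 1.0117
ABV = (1.0465 − 1.0117)·131.25

4.5604 % ABV


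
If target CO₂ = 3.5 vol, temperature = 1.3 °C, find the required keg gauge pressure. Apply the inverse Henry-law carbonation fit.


psi = vols/(0.01821 + 0.09011·e^(−0.04·T)) − 14.695
psi = 3.5/(0.01821 + 0.09011·e^(−0.04·1.3)) − 14.695

19.0386 psi


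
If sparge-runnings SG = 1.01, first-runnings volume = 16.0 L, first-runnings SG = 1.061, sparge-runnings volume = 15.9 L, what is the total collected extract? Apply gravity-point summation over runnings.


total = Σ (SG_i − 1)·1000·V_i
first = (1.061 − 1)·1000·16.0 = 976.0000
sparge = (1.01 − 1)·1000·15.9 = 159.0000
total = 976.0000 + 159.0000

1135.0000 gravity·L


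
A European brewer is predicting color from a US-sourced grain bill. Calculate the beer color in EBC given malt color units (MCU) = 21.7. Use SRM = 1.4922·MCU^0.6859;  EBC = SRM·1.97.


SRM = 1.4922·21.7^0.6859 = 12.3170
EBC = 12.3170·1.97

24.2645 EBC
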